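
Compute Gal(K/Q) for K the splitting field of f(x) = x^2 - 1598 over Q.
Gal(K/Q) = Z/2Z (cyclic of order 2)

x^2 - 1598 is irreducible over Q since 1598 is not a rational square. The splitting field Q(sqrt(1598)) has degree 2 over Q, and its unique nontrivial automorphism is sqrt(1598) ↦ -sqrt(1598). Hence Gal(Q(sqrt(1598))/Q) = Z/2Z.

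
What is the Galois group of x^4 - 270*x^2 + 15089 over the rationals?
Gal(K/Q) = V_4 (Klein four-group, Z/2Z × Z/2Z)

f factors as (x^2 - 191)(x^2 - 79), so the splitting field is K = Q(sqrt(191), sqrt(79)). The elements 191, 79, 15089 are all non-squares in Q, so sqrt(191) and sqrt(79) generate independent quadratic extensions. Thus [K:Q] = 4 and Gal(K/Q) is generated by the two order-2 automorphisms sqrt(191) ↦ -sqrt(191) and sqrt(79) ↦ -sqrt(79), giving V_4.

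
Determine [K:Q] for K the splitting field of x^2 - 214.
[K:Q] = 2

The polynomial x^2 - 214 is irreducible over Q since 214 is not a perfect square. Its splitting field is Q(sqrt(214)), which has degree 2 over Q.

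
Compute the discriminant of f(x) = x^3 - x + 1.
Δ = -23

For a depressed cubic x^3 + p x + q the discriminant is Δ = -4 p^3 - 27 q^2 = -4*(-1)^3 - 27*(1)^2 = 4 - 27 = -23.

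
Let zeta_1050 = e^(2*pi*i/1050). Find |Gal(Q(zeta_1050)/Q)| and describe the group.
|Gal(Q(zeta_1050)/Q)| = phi(1050) = 240; group ≅ (Z/1050Z)^* ≅ Z/2Z × Z/6Z × Z/20Z

The n-th cyclotomic polynomial Φ_1050(x) is the minimal polynomial of zeta_1050 over Q and has degree phi(1050) = 240. So Q(zeta_1050) is a degree-240 Galois extension with Galois group (Z/1050Z)^*. By CRT, (Z/1050Z)^* ≅ (Z/2Z)^* × (Z/3Z)^* × (Z/25Z)^* × (Z/7Z)^*. Each prime-power unit group is (Z/2Z)^* ≅ trivial group (order 1); (Z/3Z)^* ≅ Z/2Z; (Z/25Z)^* ≅ Z/20Z; (Z/7Z)^* ≅ Z/6Z. Hence Gal(Q(zeta_1050)/Q) ≅ Z/2Z × Z/6Z × Z/20Z.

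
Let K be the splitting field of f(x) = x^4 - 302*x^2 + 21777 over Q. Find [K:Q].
[K:Q] = 4

f factors as (x^2 - 119)(x^2 - 183); the splitting field is K = Q(sqrt(119), sqrt(183)). Since 119, 183, and 21777 are all non-squares in Q, the three subfields Q(sqrt(119)), Q(sqrt(183)), Q(sqrt(21777)) are distinct degree-2 extensions, so [K:Q] = 4 (Klein four Galois group).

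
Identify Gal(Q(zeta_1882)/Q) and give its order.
|Gal(Q(zeta_1882)/Q)| = phi(1882) = 940; group ≅ (Z/1882Z)^* ≅ Z/940Z

The n-th cyclotomic polynomial Φ_1882(x) is the minimal polynomial of zeta_1882 over Q and has degree phi(1882) = 940. So Q(zeta_1882) is a degree-940 Galois extension with Galois group (Z/1882Z)^*. By CRT, (Z/1882Z)^* ≅ (Z/2Z)^* × (Z/941Z)^*. Each prime-power unit group is (Z/2Z)^* ≅ trivial group (order 1); (Z/941Z)^* ≅ Z/940Z. Hence Gal(Q(zeta_1882)/Q) ≅ Z/940Z.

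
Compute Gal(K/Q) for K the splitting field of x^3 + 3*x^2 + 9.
Gal(K/Q) = S_3 (symmetric group of order 6)

Compute the discriminant of x^3 + (3)*x^2 + (0)*x + (9): Δ = -3159. Since Δ is not a rational square, the Galois group is not contained in A_3; it must be the full S_3 (irreducibility of the cubic rules out anything smaller).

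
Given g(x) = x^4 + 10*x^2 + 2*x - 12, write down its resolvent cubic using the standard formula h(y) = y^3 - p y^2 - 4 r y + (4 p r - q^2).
h(y) = y^3 - 10*y^2 + 48*y - 484

Identify coefficients: p = 10, q = 2, r = -12.
Plug into h(y) = y^3 - p y^2 - 4 r y + (4 p r - q^2):
  h(y) = y^3 - (10) y^2 - 4*(-12) y + (4*(10)*(-12) - (2)^2)
       = y^3 + (-10) y^2 + (48) y + (-484).
Simplifying: h(y) = y^3 - 10*y^2 + 48*y - 484.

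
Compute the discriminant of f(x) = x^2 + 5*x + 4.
Δ = 9

For a quadratic a x^2 + b x + c the discriminant is Δ = b^2 - 4ac = (5)^2 - 4*(1)*(4) = 25 - (16) = 9.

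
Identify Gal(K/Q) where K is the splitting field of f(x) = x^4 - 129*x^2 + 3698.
Gal(K/Q) = V_4 (Klein four-group, Z/2Z × Z/2Z)

f factors as (x^2 - 86)(x^2 - 43), so the splitting field is K = Q(sqrt(86), sqrt(43)). The elements 86, 43, 3698 are all non-squares in Q, so sqrt(86) and sqrt(43) generate independent quadratic extensions. Thus [K:Q] = 4 and Gal(K/Q) is generated by the two order-2 automorphisms sqrt(86) ↦ -sqrt(86) and sqrt(43) ↦ -sqrt(43), giving V_4.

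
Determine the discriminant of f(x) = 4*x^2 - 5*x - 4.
Δ = 89

For a quadratic a x^2 + b x + c the discriminant is Δ = b^2 - 4ac = (-5)^2 - 4*(4)*(-4) = 25 - (-64) = 89.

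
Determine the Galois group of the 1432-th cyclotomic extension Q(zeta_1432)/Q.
|Gal(Q(zeta_1432)/Q)| = phi(1432) = 712; group ≅ (Z/1432Z)^* ≅ Z/2Z × Z/2Z × Z/178Z

The n-th cyclotomic polynomial Φ_1432(x) is the minimal polynomial of zeta_1432 over Q and has degree phi(1432) = 712. So Q(zeta_1432) is a degree-712 Galois extension with Galois group (Z/1432Z)^*. By CRT, (Z/1432Z)^* ≅ (Z/8Z)^* × (Z/179Z)^*. Each prime-power unit group is (Z/8Z)^* ≅ Z/2Z × Z/2Z; (Z/179Z)^* ≅ Z/178Z. Hence Gal(Q(zeta_1432)/Q) ≅ Z/2Z × Z/2Z × Z/178Z.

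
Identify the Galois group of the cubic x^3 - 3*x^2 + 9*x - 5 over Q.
Gal(K/Q) = S_3 (symmetric group of order 6)

Compute the discriminant of x^3 + (-3)*x^2 + (9)*x + (-5): Δ = -972. Since Δ is not a rational square, the Galois group is not contained in A_3; it must be the full S_3 (irreducibility of the cubic rules out anything smaller).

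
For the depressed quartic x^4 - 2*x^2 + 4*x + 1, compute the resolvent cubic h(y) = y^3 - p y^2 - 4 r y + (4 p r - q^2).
h(y) = y^3 + 2*y^2 - 4*y - 24

Identify coefficients: p = -2, q = 4, r = 1.
Plug into h(y) = y^3 - p y^2 - 4 r y + (4 p r - q^2):
  h(y) = y^3 - (-2) y^2 - 4*(1) y + (4*(-2)*(1) - (4)^2)
       = y^3 + (2) y^2 + (-4) y + (-24).
Simplifying: h(y) = y^3 + 2*y^2 - 4*y - 24.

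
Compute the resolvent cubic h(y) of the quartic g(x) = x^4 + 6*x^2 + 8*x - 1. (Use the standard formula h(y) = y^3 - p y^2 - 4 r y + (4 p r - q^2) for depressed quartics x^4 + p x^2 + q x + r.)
h(y) = y^3 - 6*y^2 + 4*y - 88

Identify coefficients: p = 6, q = 8, r = -1.
Plug into h(y) = y^3 - p y^2 - 4 r y + (4 p r - q^2):
  h(y) = y^3 - (6) y^2 - 4*(-1) y + (4*(6)*(-1) - (8)^2)
       = y^3 + (-6) y^2 + (4) y + (-88).
Simplifying: h(y) = y^3 - 6*y^2 + 4*y - 88.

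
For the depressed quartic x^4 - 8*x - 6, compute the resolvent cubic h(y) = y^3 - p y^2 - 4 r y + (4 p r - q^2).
h(y) = y^3 + 24*y - 64

Identify coefficients: p = 0, q = -8, r = -6.
Plug into h(y) = y^3 - p y^2 - 4 r y + (4 p r - q^2):
  h(y) = y^3 - (0) y^2 - 4*(-6) y + (4*(0)*(-6) - (-8)^2)
       = y^3 + (0) y^2 + (24) y + (-64).
Simplifying: h(y) = y^3 + 24*y - 64.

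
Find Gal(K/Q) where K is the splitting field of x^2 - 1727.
Gal(K/Q) = Z/2Z (cyclic of order 2)

x^2 - 1727 is irreducible over Q since 1727 is not a rational square. The splitting field Q(sqrt(1727)) has degree 2 over Q, and its unique nontrivial automorphism is sqrt(1727) ↦ -sqrt(1727). Hence Gal(Q(sqrt(1727))/Q) = Z/2Z.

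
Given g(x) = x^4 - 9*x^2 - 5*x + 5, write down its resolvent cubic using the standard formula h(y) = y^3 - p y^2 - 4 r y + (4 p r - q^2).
h(y) = y^3 + 9*y^2 - 20*y - 205

Identify coefficients: p = -9, q = -5, r = 5.
Plug into h(y) = y^3 - p y^2 - 4 r y + (4 p r - q^2):
  h(y) = y^3 - (-9) y^2 - 4*(5) y + (4*(-9)*(5) - (-5)^2)
       = y^3 + (9) y^2 + (-20) y + (-205).
Simplifying: h(y) = y^3 + 9*y^2 - 20*y - 205.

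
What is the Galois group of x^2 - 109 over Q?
Gal(K/Q) = Z/2Z (cyclic of order 2)

x^2 - 109 is irreducible over Q since 109 is not a rational square. The splitting field Q(sqrt(109)) has degree 2 over Q, and its unique nontrivial automorphism is sqrt(109) ↦ -sqrt(109). Hence Gal(Q(sqrt(109))/Q) = Z/2Z.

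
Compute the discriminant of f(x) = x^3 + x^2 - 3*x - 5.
Δ = -268

For x^3 + a x^2 + b x + c the discriminant is Δ = 18 a b c - 4 a^3 c + a^2 b^2 - 4 b^3 - 27 c^2.
Plug a = 1, b = -3, c = -5:
  18*(1)*(-3)*(-5) - 4*(1)^3*(-5) + (1)^2*(-3)^2 - 4*(-3)^3 - 27*(-5)^2
  = 270 + (20) + 9 + (108) + (-675)
  = -268.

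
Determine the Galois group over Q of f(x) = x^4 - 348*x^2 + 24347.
Gal(K/Q) = V_4 (Klein four-group, Z/2Z × Z/2Z)

f factors as (x^2 - 97)(x^2 - 251), so the splitting field is K = Q(sqrt(97), sqrt(251)). The elements 97, 251, 24347 are all non-squares in Q, so sqrt(97) and sqrt(251) generate independent quadratic extensions. Thus [K:Q] = 4 and Gal(K/Q) is generated by the two order-2 automorphisms sqrt(97) ↦ -sqrt(97) and sqrt(251) ↦ -sqrt(251), giving V_4.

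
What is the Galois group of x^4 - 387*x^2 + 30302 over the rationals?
Gal(K/Q) = V_4 (Klein four-group, Z/2Z × Z/2Z)

f factors as (x^2 - 109)(x^2 - 278), so the splitting field is K = Q(sqrt(109), sqrt(278)). The elements 109, 278, 30302 are all non-squares in Q, so sqrt(109) and sqrt(278) generate independent quadratic extensions. Thus [K:Q] = 4 and Gal(K/Q) is generated by the two order-2 automorphisms sqrt(109) ↦ -sqrt(109) and sqrt(278) ↦ -sqrt(278), giving V_4.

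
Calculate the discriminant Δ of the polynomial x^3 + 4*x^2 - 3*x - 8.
Δ = 2300

For x^3 + a x^2 + b x + c the discriminant is Δ = 18 a b c - 4 a^3 c + a^2 b^2 - 4 b^3 - 27 c^2.
Plug a = 4, b = -3, c = -8:
  18*(4)*(-3)*(-8) - 4*(4)^3*(-8) + (4)^2*(-3)^2 - 4*(-3)^3 - 27*(-8)^2
  = 1728 + (2048) + 144 + (108) + (-1728)
  = 2300.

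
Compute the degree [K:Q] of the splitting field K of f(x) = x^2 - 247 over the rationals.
[K:Q] = 2

The polynomial x^2 - 247 is irreducible over Q since 247 is not a perfect square. Its splitting field is Q(sqrt(247)), which has degree 2 over Q.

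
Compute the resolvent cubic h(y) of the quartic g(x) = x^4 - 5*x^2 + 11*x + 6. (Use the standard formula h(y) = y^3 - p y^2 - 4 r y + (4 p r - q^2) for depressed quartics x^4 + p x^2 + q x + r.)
h(y) = y^3 + 5*y^2 - 24*y - 241

Identify coefficients: p = -5, q = 11, r = 6.
Plug into h(y) = y^3 - p y^2 - 4 r y + (4 p r - q^2):
  h(y) = y^3 - (-5) y^2 - 4*(6) y + (4*(-5)*(6) - (11)^2)
       = y^3 + (5) y^2 + (-24) y + (-241).
Simplifying: h(y) = y^3 + 5*y^2 - 24*y - 241.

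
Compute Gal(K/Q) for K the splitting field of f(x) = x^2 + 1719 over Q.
Gal(K/Q) = Z/2Z (cyclic of order 2)

x^2 + 1719 is irreducible over Q since -1719 is not a rational square. The splitting field Q(sqrt(-1719)) has degree 2 over Q, and its unique nontrivial automorphism is sqrt(-1719) ↦ -sqrt(-1719). Hence Gal(Q(sqrt(-1719))/Q) = Z/2Z.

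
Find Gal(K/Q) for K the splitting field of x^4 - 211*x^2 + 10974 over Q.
Gal(K/Q) = V_4 (Klein four-group, Z/2Z × Z/2Z)

f factors as (x^2 - 93)(x^2 - 118), so the splitting field is K = Q(sqrt(93), sqrt(118)). The elements 93, 118, 10974 are all non-squares in Q, so sqrt(93) and sqrt(118) generate independent quadratic extensions. Thus [K:Q] = 4 and Gal(K/Q) is generated by the two order-2 automorphisms sqrt(93) ↦ -sqrt(93) and sqrt(118) ↦ -sqrt(118), giving V_4.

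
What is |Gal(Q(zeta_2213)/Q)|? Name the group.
|Gal(Q(zeta_2213)/Q)| = phi(2213) = 2212; group ≅ (Z/2213Z)^* ≅ Z/2212Z

The n-th cyclotomic polynomial Φ_2213(x) is the minimal polynomial of zeta_2213 over Q and has degree phi(2213) = 2212. So Q(zeta_2213) is a degree-2212 Galois extension with Galois group (Z/2213Z)^*. (Z/2213Z)^* is cyclic since 2213 is an odd prime power (or 4). Hence Gal(Q(zeta_2213)/Q) ≅ Z/2212Z.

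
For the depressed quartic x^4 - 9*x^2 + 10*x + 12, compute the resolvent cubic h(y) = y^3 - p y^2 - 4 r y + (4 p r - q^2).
h(y) = y^3 + 9*y^2 - 48*y - 532

Identify coefficients: p = -9, q = 10, r = 12.
Plug into h(y) = y^3 - p y^2 - 4 r y + (4 p r - q^2):
  h(y) = y^3 - (-9) y^2 - 4*(12) y + (4*(-9)*(12) - (10)^2)
       = y^3 + (9) y^2 + (-48) y + (-532).
Simplifying: h(y) = y^3 + 9*y^2 - 48*y - 532.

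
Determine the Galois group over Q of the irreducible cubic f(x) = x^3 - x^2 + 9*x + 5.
Gal(K/Q) = S_3 (symmetric group of order 6)

Compute the discriminant of x^3 + (-1)*x^2 + (9)*x + (5): Δ = -4300. Since Δ is not a rational square, the Galois group is not contained in A_3; it must be the full S_3 (irreducibility of the cubic rules out anything smaller).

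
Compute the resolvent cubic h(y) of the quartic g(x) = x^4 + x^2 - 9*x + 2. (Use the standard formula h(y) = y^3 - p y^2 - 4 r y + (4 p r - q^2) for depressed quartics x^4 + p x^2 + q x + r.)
h(y) = y^3 - y^2 - 8*y - 73

Identify coefficients: p = 1, q = -9, r = 2.
Plug into h(y) = y^3 - p y^2 - 4 r y + (4 p r - q^2):
  h(y) = y^3 - (1) y^2 - 4*(2) y + (4*(1)*(2) - (-9)^2)
       = y^3 + (-1) y^2 + (-8) y + (-73).
Simplifying: h(y) = y^3 - y^2 - 8*y - 73.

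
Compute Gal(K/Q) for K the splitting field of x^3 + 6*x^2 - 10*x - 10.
Gal(K/Q) = S_3 (symmetric group of order 6)

Compute the discriminant of x^3 + (6)*x^2 + (-10)*x + (-10): Δ = 24340. Since Δ is not a rational square, the Galois group is not contained in A_3; it must be the full S_3 (irreducibility of the cubic rules out anything smaller).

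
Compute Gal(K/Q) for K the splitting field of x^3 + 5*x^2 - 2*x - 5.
Gal(K/Q) = S_3 (symmetric group of order 6)

Compute the discriminant of x^3 + (5)*x^2 + (-2)*x + (-5): Δ = 2857. Since Δ is not a rational square, the Galois group is not contained in A_3; it must be the full S_3 (irreducibility of the cubic rules out anything smaller).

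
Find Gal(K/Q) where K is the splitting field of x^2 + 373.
Gal(K/Q) = Z/2Z (cyclic of order 2)

x^2 + 373 is irreducible over Q since -373 is not a rational square. The splitting field Q(sqrt(-373)) has degree 2 over Q, and its unique nontrivial automorphism is sqrt(-373) ↦ -sqrt(-373). Hence Gal(Q(sqrt(-373))/Q) = Z/2Z.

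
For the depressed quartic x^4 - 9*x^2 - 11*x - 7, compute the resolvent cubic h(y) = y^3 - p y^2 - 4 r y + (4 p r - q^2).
h(y) = y^3 + 9*y^2 + 28*y + 131

Identify coefficients: p = -9, q = -11, r = -7.
Plug into h(y) = y^3 - p y^2 - 4 r y + (4 p r - q^2):
  h(y) = y^3 - (-9) y^2 - 4*(-7) y + (4*(-9)*(-7) - (-11)^2)
       = y^3 + (9) y^2 + (28) y + (131).
Simplifying: h(y) = y^3 + 9*y^2 + 28*y + 131.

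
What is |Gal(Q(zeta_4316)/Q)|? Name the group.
|Gal(Q(zeta_4316)/Q)| = phi(4316) = 1968; group ≅ (Z/4316Z)^* ≅ Z/2Z × Z/12Z × Z/82Z

The n-th cyclotomic polynomial Φ_4316(x) is the minimal polynomial of zeta_4316 over Q and has degree phi(4316) = 1968. So Q(zeta_4316) is a degree-1968 Galois extension with Galois group (Z/4316Z)^*. By CRT, (Z/4316Z)^* ≅ (Z/4Z)^* × (Z/13Z)^* × (Z/83Z)^*. Each prime-power unit group is (Z/4Z)^* ≅ Z/2Z; (Z/13Z)^* ≅ Z/12Z; (Z/83Z)^* ≅ Z/82Z. Hence Gal(Q(zeta_4316)/Q) ≅ Z/2Z × Z/12Z × Z/82Z.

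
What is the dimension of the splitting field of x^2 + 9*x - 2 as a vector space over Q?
[K:Q] = 2

The discriminant of x^2 + (9)*x + (-2) is b^2 - 4c = 81 - (-8) = 89. Since 89 is not a perfect square in Q, the polynomial is irreducible over Q. Its two roots generate a degree-2 extension, so [K:Q] = 2.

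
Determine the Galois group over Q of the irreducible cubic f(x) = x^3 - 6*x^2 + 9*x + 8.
Gal(K/Q) = S_3 (symmetric group of order 6)

Compute the discriminant of x^3 + (-6)*x^2 + (9)*x + (8): Δ = -2592. Since Δ is not a rational square, the Galois group is not contained in A_3; it must be the full S_3 (irreducibility of the cubic rules out anything smaller).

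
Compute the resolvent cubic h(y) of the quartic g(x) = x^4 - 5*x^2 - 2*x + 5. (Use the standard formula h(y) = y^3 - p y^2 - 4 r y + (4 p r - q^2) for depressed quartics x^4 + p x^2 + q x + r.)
h(y) = y^3 + 5*y^2 - 20*y - 104

Identify coefficients: p = -5, q = -2, r = 5.
Plug into h(y) = y^3 - p y^2 - 4 r y + (4 p r - q^2):
  h(y) = y^3 - (-5) y^2 - 4*(5) y + (4*(-5)*(5) - (-2)^2)
       = y^3 + (5) y^2 + (-20) y + (-104).
Simplifying: h(y) = y^3 + 5*y^2 - 20*y - 104.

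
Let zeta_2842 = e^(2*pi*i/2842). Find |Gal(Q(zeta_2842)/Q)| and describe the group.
|Gal(Q(zeta_2842)/Q)| = phi(2842) = 1176; group ≅ (Z/2842Z)^* ≅ Z/28Z × Z/42Z

The n-th cyclotomic polynomial Φ_2842(x) is the minimal polynomial of zeta_2842 over Q and has degree phi(2842) = 1176. So Q(zeta_2842) is a degree-1176 Galois extension with Galois group (Z/2842Z)^*. By CRT, (Z/2842Z)^* ≅ (Z/2Z)^* × (Z/49Z)^* × (Z/29Z)^*. Each prime-power unit group is (Z/2Z)^* ≅ trivial group (order 1); (Z/49Z)^* ≅ Z/42Z; (Z/29Z)^* ≅ Z/28Z. Hence Gal(Q(zeta_2842)/Q) ≅ Z/28Z × Z/42Z.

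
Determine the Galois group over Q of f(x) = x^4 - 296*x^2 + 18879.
Gal(K/Q) = V_4 (Klein four-group, Z/2Z × Z/2Z)

f factors as (x^2 - 203)(x^2 - 93), so the splitting field is K = Q(sqrt(203), sqrt(93)). The elements 203, 93, 18879 are all non-squares in Q, so sqrt(203) and sqrt(93) generate independent quadratic extensions. Thus [K:Q] = 4 and Gal(K/Q) is generated by the two order-2 automorphisms sqrt(203) ↦ -sqrt(203) and sqrt(93) ↦ -sqrt(93), giving V_4.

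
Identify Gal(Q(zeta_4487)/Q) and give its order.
|Gal(Q(zeta_4487)/Q)| = phi(4487) = 3840; group ≅ (Z/4487Z)^* ≅ Z/6Z × Z/640Z

The n-th cyclotomic polynomial Φ_4487(x) is the minimal polynomial of zeta_4487 over Q and has degree phi(4487) = 3840. So Q(zeta_4487) is a degree-3840 Galois extension with Galois group (Z/4487Z)^*. By CRT, (Z/4487Z)^* ≅ (Z/7Z)^* × (Z/641Z)^*. Each prime-power unit group is (Z/7Z)^* ≅ Z/6Z; (Z/641Z)^* ≅ Z/640Z. Hence Gal(Q(zeta_4487)/Q) ≅ Z/6Z × Z/640Z.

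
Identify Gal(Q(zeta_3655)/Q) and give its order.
|Gal(Q(zeta_3655)/Q)| = phi(3655) = 2688; group ≅ (Z/3655Z)^* ≅ Z/4Z × Z/16Z × Z/42Z

The n-th cyclotomic polynomial Φ_3655(x) is the minimal polynomial of zeta_3655 over Q and has degree phi(3655) = 2688. So Q(zeta_3655) is a degree-2688 Galois extension with Galois group (Z/3655Z)^*. By CRT, (Z/3655Z)^* ≅ (Z/5Z)^* × (Z/17Z)^* × (Z/43Z)^*. Each prime-power unit group is (Z/5Z)^* ≅ Z/4Z; (Z/17Z)^* ≅ Z/16Z; (Z/43Z)^* ≅ Z/42Z. Hence Gal(Q(zeta_3655)/Q) ≅ Z/4Z × Z/16Z × Z/42Z.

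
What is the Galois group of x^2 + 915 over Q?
Gal(K/Q) = Z/2Z (cyclic of order 2)

x^2 + 915 is irreducible over Q since -915 is not a rational square. The splitting field Q(sqrt(-915)) has degree 2 over Q, and its unique nontrivial automorphism is sqrt(-915) ↦ -sqrt(-915). Hence Gal(Q(sqrt(-915))/Q) = Z/2Z.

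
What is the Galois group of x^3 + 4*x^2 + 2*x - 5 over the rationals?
Gal(K/Q) = S_3 (symmetric group of order 6)

Compute the discriminant of x^3 + (4)*x^2 + (2)*x + (-5): Δ = -83. Since Δ is not a rational square, the Galois group is not contained in A_3; it must be the full S_3 (irreducibility of the cubic rules out anything smaller).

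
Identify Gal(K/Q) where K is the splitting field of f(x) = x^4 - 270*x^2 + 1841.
Gal(K/Q) = V_4 (Klein four-group, Z/2Z × Z/2Z)

f factors as (x^2 - 7)(x^2 - 263), so the splitting field is K = Q(sqrt(7), sqrt(263)). The elements 7, 263, 1841 are all non-squares in Q, so sqrt(7) and sqrt(263) generate independent quadratic extensions. Thus [K:Q] = 4 and Gal(K/Q) is generated by the two order-2 automorphisms sqrt(7) ↦ -sqrt(7) and sqrt(263) ↦ -sqrt(263), giving V_4.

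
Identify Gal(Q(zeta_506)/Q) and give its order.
|Gal(Q(zeta_506)/Q)| = phi(506) = 220; group ≅ (Z/506Z)^* ≅ Z/10Z × Z/22Z

The n-th cyclotomic polynomial Φ_506(x) is the minimal polynomial of zeta_506 over Q and has degree phi(506) = 220. So Q(zeta_506) is a degree-220 Galois extension with Galois group (Z/506Z)^*. By CRT, (Z/506Z)^* ≅ (Z/2Z)^* × (Z/11Z)^* × (Z/23Z)^*. Each prime-power unit group is (Z/2Z)^* ≅ trivial group (order 1); (Z/11Z)^* ≅ Z/10Z; (Z/23Z)^* ≅ Z/22Z. Hence Gal(Q(zeta_506)/Q) ≅ Z/10Z × Z/22Z.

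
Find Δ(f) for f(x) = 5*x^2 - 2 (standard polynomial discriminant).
Δ = 40

For a quadratic a x^2 + b x + c the discriminant is Δ = b^2 - 4ac = (0)^2 - 4*(5)*(-2) = 0 - (-40) = 40.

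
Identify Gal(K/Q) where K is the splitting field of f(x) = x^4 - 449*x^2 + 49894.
Gal(K/Q) = V_4 (Klein four-group, Z/2Z × Z/2Z)

f factors as (x^2 - 202)(x^2 - 247), so the splitting field is K = Q(sqrt(202), sqrt(247)). The elements 202, 247, 49894 are all non-squares in Q, so sqrt(202) and sqrt(247) generate independent quadratic extensions. Thus [K:Q] = 4 and Gal(K/Q) is generated by the two order-2 automorphisms sqrt(202) ↦ -sqrt(202) and sqrt(247) ↦ -sqrt(247), giving V_4.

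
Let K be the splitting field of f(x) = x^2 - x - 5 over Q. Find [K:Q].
[K:Q] = 2

The discriminant of x^2 + (-1)*x + (-5) is b^2 - 4c = 1 - (-20) = 21. Since 21 is not a perfect square in Q, the polynomial is irreducible over Q. Its two roots generate a degree-2 extension, so [K:Q] = 2.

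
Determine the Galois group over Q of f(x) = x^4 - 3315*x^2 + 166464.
Gal(K/Q) = Z/2Z (cyclic of order 2)

f factors as (x^2 - 3264)(x^2 - 51), so the splitting field is K = Q(sqrt(3264), sqrt(51)). The squarefree part of 3264 is 51 and the squarefree part of 51 is also 51, so sqrt(3264) and sqrt(51) are both rational multiples of sqrt(51). Hence Q(sqrt(3264)) = Q(sqrt(51)) = Q(sqrt(51)), and the splitting field collapses to a single degree-2 extension with Galois group Z/2Z.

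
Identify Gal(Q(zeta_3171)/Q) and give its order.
|Gal(Q(zeta_3171)/Q)| = phi(3171) = 1800; group ≅ (Z/3171Z)^* ≅ Z/2Z × Z/6Z × Z/150Z

The n-th cyclotomic polynomial Φ_3171(x) is the minimal polynomial of zeta_3171 over Q and has degree phi(3171) = 1800. So Q(zeta_3171) is a degree-1800 Galois extension with Galois group (Z/3171Z)^*. By CRT, (Z/3171Z)^* ≅ (Z/3Z)^* × (Z/7Z)^* × (Z/151Z)^*. Each prime-power unit group is (Z/3Z)^* ≅ Z/2Z; (Z/7Z)^* ≅ Z/6Z; (Z/151Z)^* ≅ Z/150Z. Hence Gal(Q(zeta_3171)/Q) ≅ Z/2Z × Z/6Z × Z/150Z.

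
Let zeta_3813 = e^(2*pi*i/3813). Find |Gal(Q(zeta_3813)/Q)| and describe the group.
|Gal(Q(zeta_3813)/Q)| = phi(3813) = 2400; group ≅ (Z/3813Z)^* ≅ Z/2Z × Z/30Z × Z/40Z

The n-th cyclotomic polynomial Φ_3813(x) is the minimal polynomial of zeta_3813 over Q and has degree phi(3813) = 2400. So Q(zeta_3813) is a degree-2400 Galois extension with Galois group (Z/3813Z)^*. By CRT, (Z/3813Z)^* ≅ (Z/3Z)^* × (Z/31Z)^* × (Z/41Z)^*. Each prime-power unit group is (Z/3Z)^* ≅ Z/2Z; (Z/31Z)^* ≅ Z/30Z; (Z/41Z)^* ≅ Z/40Z. Hence Gal(Q(zeta_3813)/Q) ≅ Z/2Z × Z/30Z × Z/40Z.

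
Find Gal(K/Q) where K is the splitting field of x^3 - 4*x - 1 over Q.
Gal(K/Q) = S_3 (symmetric group of order 6)

Compute the discriminant of x^3 + (0)*x^2 + (-4)*x + (-1): Δ = 229. Since Δ is not a rational square, the Galois group is not contained in A_3; it must be the full S_3 (irreducibility of the cubic rules out anything smaller).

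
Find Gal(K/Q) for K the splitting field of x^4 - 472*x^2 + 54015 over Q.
Gal(K/Q) = V_4 (Klein four-group, Z/2Z × Z/2Z)

f factors as (x^2 - 277)(x^2 - 195), so the splitting field is K = Q(sqrt(277), sqrt(195)). The elements 277, 195, 54015 are all non-squares in Q, so sqrt(277) and sqrt(195) generate independent quadratic extensions. Thus [K:Q] = 4 and Gal(K/Q) is generated by the two order-2 automorphisms sqrt(277) ↦ -sqrt(277) and sqrt(195) ↦ -sqrt(195), giving V_4.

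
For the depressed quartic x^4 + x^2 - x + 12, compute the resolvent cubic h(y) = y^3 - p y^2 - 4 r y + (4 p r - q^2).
h(y) = y^3 - y^2 - 48*y + 47

Identify coefficients: p = 1, q = -1, r = 12.
Plug into h(y) = y^3 - p y^2 - 4 r y + (4 p r - q^2):
  h(y) = y^3 - (1) y^2 - 4*(12) y + (4*(1)*(12) - (-1)^2)
       = y^3 + (-1) y^2 + (-48) y + (47).
Simplifying: h(y) = y^3 - y^2 - 48*y + 47.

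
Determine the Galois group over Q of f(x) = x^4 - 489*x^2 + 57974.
Gal(K/Q) = V_4 (Klein four-group, Z/2Z × Z/2Z)

f factors as (x^2 - 287)(x^2 - 202), so the splitting field is K = Q(sqrt(287), sqrt(202)). The elements 287, 202, 57974 are all non-squares in Q, so sqrt(287) and sqrt(202) generate independent quadratic extensions. Thus [K:Q] = 4 and Gal(K/Q) is generated by the two order-2 automorphisms sqrt(287) ↦ -sqrt(287) and sqrt(202) ↦ -sqrt(202), giving V_4.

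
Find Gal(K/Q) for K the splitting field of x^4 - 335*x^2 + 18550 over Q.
Gal(K/Q) = V_4 (Klein four-group, Z/2Z × Z/2Z)

f factors as (x^2 - 265)(x^2 - 70), so the splitting field is K = Q(sqrt(265), sqrt(70)). The elements 265, 70, 18550 are all non-squares in Q, so sqrt(265) and sqrt(70) generate independent quadratic extensions. Thus [K:Q] = 4 and Gal(K/Q) is generated by the two order-2 automorphisms sqrt(265) ↦ -sqrt(265) and sqrt(70) ↦ -sqrt(70), giving V_4.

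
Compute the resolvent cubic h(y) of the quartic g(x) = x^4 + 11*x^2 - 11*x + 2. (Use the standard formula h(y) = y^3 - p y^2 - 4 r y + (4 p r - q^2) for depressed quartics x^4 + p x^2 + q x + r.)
h(y) = y^3 - 11*y^2 - 8*y - 33

Identify coefficients: p = 11, q = -11, r = 2.
Plug into h(y) = y^3 - p y^2 - 4 r y + (4 p r - q^2):
  h(y) = y^3 - (11) y^2 - 4*(2) y + (4*(11)*(2) - (-11)^2)
       = y^3 + (-11) y^2 + (-8) y + (-33).
Simplifying: h(y) = y^3 - 11*y^2 - 8*y - 33.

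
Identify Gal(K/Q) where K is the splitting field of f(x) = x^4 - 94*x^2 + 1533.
Gal(K/Q) = V_4 (Klein four-group, Z/2Z × Z/2Z)

f factors as (x^2 - 73)(x^2 - 21), so the splitting field is K = Q(sqrt(73), sqrt(21)). The elements 73, 21, 1533 are all non-squares in Q, so sqrt(73) and sqrt(21) generate independent quadratic extensions. Thus [K:Q] = 4 and Gal(K/Q) is generated by the two order-2 automorphisms sqrt(73) ↦ -sqrt(73) and sqrt(21) ↦ -sqrt(21), giving V_4.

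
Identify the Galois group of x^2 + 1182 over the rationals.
Gal(K/Q) = Z/2Z (cyclic of order 2)

x^2 + 1182 is irreducible over Q since -1182 is not a rational square. The splitting field Q(sqrt(-1182)) has degree 2 over Q, and its unique nontrivial automorphism is sqrt(-1182) ↦ -sqrt(-1182). Hence Gal(Q(sqrt(-1182))/Q) = Z/2Z.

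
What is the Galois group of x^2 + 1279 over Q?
Gal(K/Q) = Z/2Z (cyclic of order 2)

x^2 + 1279 is irreducible over Q since -1279 is not a rational square. The splitting field Q(sqrt(-1279)) has degree 2 over Q, and its unique nontrivial automorphism is sqrt(-1279) ↦ -sqrt(-1279). Hence Gal(Q(sqrt(-1279))/Q) = Z/2Z.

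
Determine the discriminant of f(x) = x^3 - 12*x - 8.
Δ = 5184

For a depressed cubic x^3 + p x + q the discriminant is Δ = -4 p^3 - 27 q^2 = -4*(-12)^3 - 27*(-8)^2 = 6912 - 1728 = 5184.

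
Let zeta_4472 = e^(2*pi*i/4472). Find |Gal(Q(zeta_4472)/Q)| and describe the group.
|Gal(Q(zeta_4472)/Q)| = phi(4472) = 2016; group ≅ (Z/4472Z)^* ≅ Z/2Z × Z/2Z × Z/12Z × Z/42Z

The n-th cyclotomic polynomial Φ_4472(x) is the minimal polynomial of zeta_4472 over Q and has degree phi(4472) = 2016. So Q(zeta_4472) is a degree-2016 Galois extension with Galois group (Z/4472Z)^*. By CRT, (Z/4472Z)^* ≅ (Z/8Z)^* × (Z/13Z)^* × (Z/43Z)^*. Each prime-power unit group is (Z/8Z)^* ≅ Z/2Z × Z/2Z; (Z/13Z)^* ≅ Z/12Z; (Z/43Z)^* ≅ Z/42Z. Hence Gal(Q(zeta_4472)/Q) ≅ Z/2Z × Z/2Z × Z/12Z × Z/42Z.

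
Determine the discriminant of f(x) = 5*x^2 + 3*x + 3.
Δ = -51

For a quadratic a x^2 + b x + c the discriminant is Δ = b^2 - 4ac = (3)^2 - 4*(5)*(3) = 9 - (60) = -51.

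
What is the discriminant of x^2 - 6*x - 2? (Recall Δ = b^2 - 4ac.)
Δ = 44

For a quadratic a x^2 + b x + c the discriminant is Δ = b^2 - 4ac = (-6)^2 - 4*(1)*(-2) = 36 - (-8) = 44.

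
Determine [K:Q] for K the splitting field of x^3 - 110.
[K:Q] = 6

x^3 - 110 has one real root r = 110^(1/3) and two complex roots r*zeta_3, r*zeta_3^2 where zeta_3 = e^(2*pi*i/3). The splitting field is Q(r, zeta_3). [Q(r):Q] = 3 and [Q(zeta_3):Q] = 2 with gcd = 1, so [Q(r, zeta_3):Q] = 3 * 2 = 6.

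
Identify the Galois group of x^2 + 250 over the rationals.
Gal(K/Q) = Z/2Z (cyclic of order 2)

x^2 + 250 is irreducible over Q since -250 is not a rational square. The splitting field Q(sqrt(-250)) has degree 2 over Q, and its unique nontrivial automorphism is sqrt(-250) ↦ -sqrt(-250). Hence Gal(Q(sqrt(-250))/Q) = Z/2Z.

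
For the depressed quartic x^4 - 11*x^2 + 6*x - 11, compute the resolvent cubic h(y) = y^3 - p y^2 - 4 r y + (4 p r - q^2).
h(y) = y^3 + 11*y^2 + 44*y + 448

Identify coefficients: p = -11, q = 6, r = -11.
Plug into h(y) = y^3 - p y^2 - 4 r y + (4 p r - q^2):
  h(y) = y^3 - (-11) y^2 - 4*(-11) y + (4*(-11)*(-11) - (6)^2)
       = y^3 + (11) y^2 + (44) y + (448).
Simplifying: h(y) = y^3 + 11*y^2 + 44*y + 448.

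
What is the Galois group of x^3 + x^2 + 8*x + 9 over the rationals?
Gal(K/Q) = S_3 (symmetric group of order 6)

Compute the discriminant of x^3 + (1)*x^2 + (8)*x + (9): Δ = -2911. Since Δ is not a rational square, the Galois group is not contained in A_3; it must be the full S_3 (irreducibility of the cubic rules out anything smaller).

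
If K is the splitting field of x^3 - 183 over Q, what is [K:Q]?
[K:Q] = 6

x^3 - 183 has one real root r = 183^(1/3) and two complex roots r*zeta_3, r*zeta_3^2 where zeta_3 = e^(2*pi*i/3). The splitting field is Q(r, zeta_3). [Q(r):Q] = 3 and [Q(zeta_3):Q] = 2 with gcd = 1, so [Q(r, zeta_3):Q] = 3 * 2 = 6.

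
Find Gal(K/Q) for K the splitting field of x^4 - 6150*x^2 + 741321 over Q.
Gal(K/Q) = Z/2Z (cyclic of order 2)

f factors as (x^2 - 123)(x^2 - 6027), so the splitting field is K = Q(sqrt(123), sqrt(6027)). The squarefree part of 123 is 123 and the squarefree part of 6027 is also 123, so sqrt(123) and sqrt(6027) are both rational multiples of sqrt(123). Hence Q(sqrt(123)) = Q(sqrt(6027)) = Q(sqrt(123)), and the splitting field collapses to a single degree-2 extension with Galois group Z/2Z.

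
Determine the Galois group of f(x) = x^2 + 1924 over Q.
Gal(K/Q) = Z/2Z (cyclic of order 2)

x^2 + 1924 is irreducible over Q since -1924 is not a rational square. The splitting field Q(sqrt(-1924)) has degree 2 over Q, and its unique nontrivial automorphism is sqrt(-1924) ↦ -sqrt(-1924). Hence Gal(Q(sqrt(-1924))/Q) = Z/2Z.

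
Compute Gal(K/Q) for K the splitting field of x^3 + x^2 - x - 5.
Gal(K/Q) = S_3 (symmetric group of order 6)

Compute the discriminant of x^3 + (1)*x^2 + (-1)*x + (-5): Δ = -560. Since Δ is not a rational square, the Galois group is not contained in A_3; it must be the full S_3 (irreducibility of the cubic rules out anything smaller).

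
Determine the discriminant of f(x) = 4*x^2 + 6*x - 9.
Δ = 180

For a quadratic a x^2 + b x + c the discriminant is Δ = b^2 - 4ac = (6)^2 - 4*(4)*(-9) = 36 - (-144) = 180.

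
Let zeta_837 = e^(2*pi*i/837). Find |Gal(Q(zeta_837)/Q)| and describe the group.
|Gal(Q(zeta_837)/Q)| = phi(837) = 540; group ≅ (Z/837Z)^* ≅ Z/18Z × Z/30Z

The n-th cyclotomic polynomial Φ_837(x) is the minimal polynomial of zeta_837 over Q and has degree phi(837) = 540. So Q(zeta_837) is a degree-540 Galois extension with Galois group (Z/837Z)^*. By CRT, (Z/837Z)^* ≅ (Z/27Z)^* × (Z/31Z)^*. Each prime-power unit group is (Z/27Z)^* ≅ Z/18Z; (Z/31Z)^* ≅ Z/30Z. Hence Gal(Q(zeta_837)/Q) ≅ Z/18Z × Z/30Z.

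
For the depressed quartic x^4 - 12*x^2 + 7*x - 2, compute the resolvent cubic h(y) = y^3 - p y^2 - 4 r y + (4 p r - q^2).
h(y) = y^3 + 12*y^2 + 8*y + 47

Identify coefficients: p = -12, q = 7, r = -2.
Plug into h(y) = y^3 - p y^2 - 4 r y + (4 p r - q^2):
  h(y) = y^3 - (-12) y^2 - 4*(-2) y + (4*(-12)*(-2) - (7)^2)
       = y^3 + (12) y^2 + (8) y + (47).
Simplifying: h(y) = y^3 + 12*y^2 + 8*y + 47.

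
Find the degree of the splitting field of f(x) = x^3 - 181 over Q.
[K:Q] = 6

x^3 - 181 has one real root r = 181^(1/3) and two complex roots r*zeta_3, r*zeta_3^2 where zeta_3 = e^(2*pi*i/3). The splitting field is Q(r, zeta_3). [Q(r):Q] = 3 and [Q(zeta_3):Q] = 2 with gcd = 1, so [Q(r, zeta_3):Q] = 3 * 2 = 6.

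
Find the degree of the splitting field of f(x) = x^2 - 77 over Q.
[K:Q] = 2

The polynomial x^2 - 77 is irreducible over Q since 77 is not a perfect square. Its splitting field is Q(sqrt(77)), which has degree 2 over Q.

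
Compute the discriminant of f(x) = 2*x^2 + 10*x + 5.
Δ = 60

For a quadratic a x^2 + b x + c the discriminant is Δ = b^2 - 4ac = (10)^2 - 4*(2)*(5) = 100 - (40) = 60.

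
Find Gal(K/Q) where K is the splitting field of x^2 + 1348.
Gal(K/Q) = Z/2Z (cyclic of order 2)

x^2 + 1348 is irreducible over Q since -1348 is not a rational square. The splitting field Q(sqrt(-1348)) has degree 2 over Q, and its unique nontrivial automorphism is sqrt(-1348) ↦ -sqrt(-1348). Hence Gal(Q(sqrt(-1348))/Q) = Z/2Z.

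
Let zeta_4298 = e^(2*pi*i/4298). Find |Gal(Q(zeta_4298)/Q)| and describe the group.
|Gal(Q(zeta_4298)/Q)| = phi(4298) = 1836; group ≅ (Z/4298Z)^* ≅ Z/6Z × Z/306Z

The n-th cyclotomic polynomial Φ_4298(x) is the minimal polynomial of zeta_4298 over Q and has degree phi(4298) = 1836. So Q(zeta_4298) is a degree-1836 Galois extension with Galois group (Z/4298Z)^*. By CRT, (Z/4298Z)^* ≅ (Z/2Z)^* × (Z/7Z)^* × (Z/307Z)^*. Each prime-power unit group is (Z/2Z)^* ≅ trivial group (order 1); (Z/7Z)^* ≅ Z/6Z; (Z/307Z)^* ≅ Z/306Z. Hence Gal(Q(zeta_4298)/Q) ≅ Z/6Z × Z/306Z.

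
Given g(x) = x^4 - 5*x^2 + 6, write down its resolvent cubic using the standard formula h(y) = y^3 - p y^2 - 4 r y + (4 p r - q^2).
h(y) = y^3 + 5*y^2 - 24*y - 120

Identify coefficients: p = -5, q = 0, r = 6.
Plug into h(y) = y^3 - p y^2 - 4 r y + (4 p r - q^2):
  h(y) = y^3 - (-5) y^2 - 4*(6) y + (4*(-5)*(6) - (0)^2)
       = y^3 + (5) y^2 + (-24) y + (-120).
Simplifying: h(y) = y^3 + 5*y^2 - 24*y - 120.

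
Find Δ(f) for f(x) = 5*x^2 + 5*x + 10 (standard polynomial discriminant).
Δ = -175

For a quadratic a x^2 + b x + c the discriminant is Δ = b^2 - 4ac = (5)^2 - 4*(5)*(10) = 25 - (200) = -175.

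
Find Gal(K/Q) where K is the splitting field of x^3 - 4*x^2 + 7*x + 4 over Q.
Gal(K/Q) = S_3 (symmetric group of order 6)

Compute the discriminant of x^3 + (-4)*x^2 + (7)*x + (4): Δ = -2012. Since Δ is not a rational square, the Galois group is not contained in A_3; it must be the full S_3 (irreducibility of the cubic rules out anything smaller).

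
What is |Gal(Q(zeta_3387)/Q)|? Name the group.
|Gal(Q(zeta_3387)/Q)| = phi(3387) = 2256; group ≅ (Z/3387Z)^* ≅ Z/2Z × Z/1128Z

The n-th cyclotomic polynomial Φ_3387(x) is the minimal polynomial of zeta_3387 over Q and has degree phi(3387) = 2256. So Q(zeta_3387) is a degree-2256 Galois extension with Galois group (Z/3387Z)^*. By CRT, (Z/3387Z)^* ≅ (Z/3Z)^* × (Z/1129Z)^*. Each prime-power unit group is (Z/3Z)^* ≅ Z/2Z; (Z/1129Z)^* ≅ Z/1128Z. Hence Gal(Q(zeta_3387)/Q) ≅ Z/2Z × Z/1128Z.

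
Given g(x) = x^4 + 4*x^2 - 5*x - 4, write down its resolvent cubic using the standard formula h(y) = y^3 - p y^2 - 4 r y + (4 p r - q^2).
h(y) = y^3 - 4*y^2 + 16*y - 89

Identify coefficients: p = 4, q = -5, r = -4.
Plug into h(y) = y^3 - p y^2 - 4 r y + (4 p r - q^2):
  h(y) = y^3 - (4) y^2 - 4*(-4) y + (4*(4)*(-4) - (-5)^2)
       = y^3 + (-4) y^2 + (16) y + (-89).
Simplifying: h(y) = y^3 - 4*y^2 + 16*y - 89.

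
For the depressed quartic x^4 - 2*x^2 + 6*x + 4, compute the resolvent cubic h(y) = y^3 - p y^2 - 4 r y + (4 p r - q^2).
h(y) = y^3 + 2*y^2 - 16*y - 68

Identify coefficients: p = -2, q = 6, r = 4.
Plug into h(y) = y^3 - p y^2 - 4 r y + (4 p r - q^2):
  h(y) = y^3 - (-2) y^2 - 4*(4) y + (4*(-2)*(4) - (6)^2)
       = y^3 + (2) y^2 + (-16) y + (-68).
Simplifying: h(y) = y^3 + 2*y^2 - 16*y - 68.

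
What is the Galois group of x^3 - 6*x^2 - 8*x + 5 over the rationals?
Gal(K/Q) = S_3 (symmetric group of order 6)

Compute the discriminant of x^3 + (-6)*x^2 + (-8)*x + (5): Δ = 12317. Since Δ is not a rational square, the Galois group is not contained in A_3; it must be the full S_3 (irreducibility of the cubic rules out anything smaller).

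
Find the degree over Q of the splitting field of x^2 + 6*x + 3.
[K:Q] = 2

The discriminant of x^2 + (6)*x + (3) is b^2 - 4c = 36 - (12) = 24. Since 24 is not a perfect square in Q, the polynomial is irreducible over Q. Its two roots generate a degree-2 extension, so [K:Q] = 2.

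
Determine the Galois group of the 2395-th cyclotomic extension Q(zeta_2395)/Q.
|Gal(Q(zeta_2395)/Q)| = phi(2395) = 1912; group ≅ (Z/2395Z)^* ≅ Z/4Z × Z/478Z

The n-th cyclotomic polynomial Φ_2395(x) is the minimal polynomial of zeta_2395 over Q and has degree phi(2395) = 1912. So Q(zeta_2395) is a degree-1912 Galois extension with Galois group (Z/2395Z)^*. By CRT, (Z/2395Z)^* ≅ (Z/5Z)^* × (Z/479Z)^*. Each prime-power unit group is (Z/5Z)^* ≅ Z/4Z; (Z/479Z)^* ≅ Z/478Z. Hence Gal(Q(zeta_2395)/Q) ≅ Z/4Z × Z/478Z.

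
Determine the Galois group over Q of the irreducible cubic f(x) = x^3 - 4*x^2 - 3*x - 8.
Gal(K/Q) = S_3 (symmetric group of order 6)

Compute the discriminant of x^3 + (-4)*x^2 + (-3)*x + (-8): Δ = -5252. Since Δ is not a rational square, the Galois group is not contained in A_3; it must be the full S_3 (irreducibility of the cubic rules out anything smaller).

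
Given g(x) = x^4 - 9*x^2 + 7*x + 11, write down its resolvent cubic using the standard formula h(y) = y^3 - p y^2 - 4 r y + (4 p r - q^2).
h(y) = y^3 + 9*y^2 - 44*y - 445

Identify coefficients: p = -9, q = 7, r = 11.
Plug into h(y) = y^3 - p y^2 - 4 r y + (4 p r - q^2):
  h(y) = y^3 - (-9) y^2 - 4*(11) y + (4*(-9)*(11) - (7)^2)
       = y^3 + (9) y^2 + (-44) y + (-445).
Simplifying: h(y) = y^3 + 9*y^2 - 44*y - 445.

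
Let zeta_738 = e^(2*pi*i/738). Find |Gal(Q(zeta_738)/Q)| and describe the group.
|Gal(Q(zeta_738)/Q)| = phi(738) = 240; group ≅ (Z/738Z)^* ≅ Z/6Z × Z/40Z

The n-th cyclotomic polynomial Φ_738(x) is the minimal polynomial of zeta_738 over Q and has degree phi(738) = 240. So Q(zeta_738) is a degree-240 Galois extension with Galois group (Z/738Z)^*. By CRT, (Z/738Z)^* ≅ (Z/2Z)^* × (Z/9Z)^* × (Z/41Z)^*. Each prime-power unit group is (Z/2Z)^* ≅ trivial group (order 1); (Z/9Z)^* ≅ Z/6Z; (Z/41Z)^* ≅ Z/40Z. Hence Gal(Q(zeta_738)/Q) ≅ Z/6Z × Z/40Z.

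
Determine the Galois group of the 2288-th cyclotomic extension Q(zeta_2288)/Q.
|Gal(Q(zeta_2288)/Q)| = phi(2288) = 960; group ≅ (Z/2288Z)^* ≅ Z/2Z × Z/4Z × Z/10Z × Z/12Z

The n-th cyclotomic polynomial Φ_2288(x) is the minimal polynomial of zeta_2288 over Q and has degree phi(2288) = 960. So Q(zeta_2288) is a degree-960 Galois extension with Galois group (Z/2288Z)^*. By CRT, (Z/2288Z)^* ≅ (Z/16Z)^* × (Z/11Z)^* × (Z/13Z)^*. Each prime-power unit group is (Z/16Z)^* ≅ Z/2Z × Z/4Z; (Z/11Z)^* ≅ Z/10Z; (Z/13Z)^* ≅ Z/12Z. Hence Gal(Q(zeta_2288)/Q) ≅ Z/2Z × Z/4Z × Z/10Z × Z/12Z.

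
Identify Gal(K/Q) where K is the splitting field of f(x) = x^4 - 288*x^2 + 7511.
Gal(K/Q) = V_4 (Klein four-group, Z/2Z × Z/2Z)

f factors as (x^2 - 29)(x^2 - 259), so the splitting field is K = Q(sqrt(29), sqrt(259)). The elements 29, 259, 7511 are all non-squares in Q, so sqrt(29) and sqrt(259) generate independent quadratic extensions. Thus [K:Q] = 4 and Gal(K/Q) is generated by the two order-2 automorphisms sqrt(29) ↦ -sqrt(29) and sqrt(259) ↦ -sqrt(259), giving V_4.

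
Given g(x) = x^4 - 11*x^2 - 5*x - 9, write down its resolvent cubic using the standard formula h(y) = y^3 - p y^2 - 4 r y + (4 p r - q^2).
h(y) = y^3 + 11*y^2 + 36*y + 371

Identify coefficients: p = -11, q = -5, r = -9.
Plug into h(y) = y^3 - p y^2 - 4 r y + (4 p r - q^2):
  h(y) = y^3 - (-11) y^2 - 4*(-9) y + (4*(-11)*(-9) - (-5)^2)
       = y^3 + (11) y^2 + (36) y + (371).
Simplifying: h(y) = y^3 + 11*y^2 + 36*y + 371.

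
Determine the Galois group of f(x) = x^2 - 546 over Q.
Gal(K/Q) = Z/2Z (cyclic of order 2)

x^2 - 546 is irreducible over Q since 546 is not a rational square. The splitting field Q(sqrt(546)) has degree 2 over Q, and its unique nontrivial automorphism is sqrt(546) ↦ -sqrt(546). Hence Gal(Q(sqrt(546))/Q) = Z/2Z.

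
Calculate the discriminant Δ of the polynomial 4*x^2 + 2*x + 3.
Δ = -44

For a quadratic a x^2 + b x + c the discriminant is Δ = b^2 - 4ac = (2)^2 - 4*(4)*(3) = 4 - (48) = -44.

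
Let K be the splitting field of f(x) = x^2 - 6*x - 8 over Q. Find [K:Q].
[K:Q] = 2

The discriminant of x^2 + (-6)*x + (-8) is b^2 - 4c = 36 - (-32) = 68. Since 68 is not a perfect square in Q, the polynomial is irreducible over Q. Its two roots generate a degree-2 extension, so [K:Q] = 2.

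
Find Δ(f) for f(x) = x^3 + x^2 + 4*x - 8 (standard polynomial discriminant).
Δ = -2512

For x^3 + a x^2 + b x + c the discriminant is Δ = 18 a b c - 4 a^3 c + a^2 b^2 - 4 b^3 - 27 c^2.
Plug a = 1, b = 4, c = -8:
  18*(1)*(4)*(-8) - 4*(1)^3*(-8) + (1)^2*(4)^2 - 4*(4)^3 - 27*(-8)^2
  = -576 + (32) + 16 + (-256) + (-1728)
  = -2512.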